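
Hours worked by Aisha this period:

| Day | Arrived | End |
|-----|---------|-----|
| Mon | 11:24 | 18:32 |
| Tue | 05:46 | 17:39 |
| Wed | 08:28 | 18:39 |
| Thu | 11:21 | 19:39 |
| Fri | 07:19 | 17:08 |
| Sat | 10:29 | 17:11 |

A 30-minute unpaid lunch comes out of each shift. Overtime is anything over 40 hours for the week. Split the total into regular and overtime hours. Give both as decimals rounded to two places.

Mon: 11:24–18:32 = 7 h 8 min; less 30 min break → 6 h 38 min
Tue: 05:46–17:39 = 11 h 53 min; less 30 min break → 11 h 23 min
Wed: 08:28–18:39 = 10 h 11 min; less 30 min break → 9 h 41 min
Thu: 11:21–19:39 = 8 h 18 min; less 30 min break → 7 h 48 min
Fri: 07:19–17:08 = 9 h 49 min; less 30 min break → 9 h 19 min
Sat: 10:29–17:11 = 6 h 42 min; less 30 min break → 6 h 12 min
Total worked: 51 h 1 min = 51.02 h.
Threshold 40 h → overtime 11 h 1 min, regular 40 h 0 min.

Regular 40.00 hours, overtime 11.02 hours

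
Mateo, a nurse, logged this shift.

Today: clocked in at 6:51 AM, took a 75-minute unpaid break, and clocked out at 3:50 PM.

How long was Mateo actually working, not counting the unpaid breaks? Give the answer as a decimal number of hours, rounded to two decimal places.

7.73 hours

Today: 6:51 AM–3:50 PM = 8 h 59 min; less 75 min break → 7 h 44 min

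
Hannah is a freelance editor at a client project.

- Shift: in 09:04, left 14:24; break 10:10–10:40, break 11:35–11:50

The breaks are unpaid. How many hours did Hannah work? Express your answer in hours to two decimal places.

Shift: 09:04–14:24 = 5 h 20 min; less 45 min break → 4 h 35 min

4.58 hours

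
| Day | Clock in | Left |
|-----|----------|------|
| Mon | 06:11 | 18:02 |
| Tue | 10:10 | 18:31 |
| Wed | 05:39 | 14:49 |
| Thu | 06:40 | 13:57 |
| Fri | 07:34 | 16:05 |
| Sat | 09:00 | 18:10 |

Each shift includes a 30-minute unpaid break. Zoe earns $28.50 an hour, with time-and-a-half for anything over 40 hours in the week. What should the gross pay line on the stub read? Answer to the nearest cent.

$1624.50

Mon: 06:11–18:02 = 11 h 51 min; less 30 min break → 11 h 21 min
Tue: 10:10–18:31 = 8 h 21 min; less 30 min break → 7 h 51 min
Wed: 05:39–14:49 = 9 h 10 min; less 30 min break → 8 h 40 min
Thu: 06:40–13:57 = 7 h 17 min; less 30 min break → 6 h 47 min
Fri: 07:34–16:05 = 8 h 31 min; less 30 min break → 8 h 1 min
Sat: 09:00–18:10 = 9 h 10 min; less 30 min break → 8 h 40 min
Total worked: 51 h 20 min = 3080 min.
Regular 40 h 0 min = 2400 min at $28.50/h; overtime 11 h 20 min = 680 min at $42.75/h.
Pay = (2400 × $28.50 + 680 × $42.75) ÷ 60 = $1624.50.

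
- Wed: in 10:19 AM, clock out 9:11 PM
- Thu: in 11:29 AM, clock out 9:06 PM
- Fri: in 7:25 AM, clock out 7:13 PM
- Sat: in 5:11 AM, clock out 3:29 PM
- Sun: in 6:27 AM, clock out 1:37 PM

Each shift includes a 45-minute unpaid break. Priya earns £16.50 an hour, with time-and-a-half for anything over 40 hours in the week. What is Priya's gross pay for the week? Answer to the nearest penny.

Wed: 10:19 AM–9:11 PM = 10 h 52 min; less 45 min break → 10 h 7 min
Thu: 11:29 AM–9:06 PM = 9 h 37 min; less 45 min break → 8 h 52 min
Fri: 7:25 AM–7:13 PM = 11 h 48 min; less 45 min break → 11 h 3 min
Sat: 5:11 AM–3:29 PM = 10 h 18 min; less 45 min break → 9 h 33 min
Sun: 6:27 AM–1:37 PM = 7 h 10 min; less 45 min break → 6 h 25 min
Total worked: 46 h 0 min = 2760 min.
Regular 40 h 0 min = 2400 min at £16.50/h; overtime 6 h 0 min = 360 min at £24.75/h.
Pay = (2400 × £16.50 + 360 × £24.75) ÷ 60 = £808.50.

£808.50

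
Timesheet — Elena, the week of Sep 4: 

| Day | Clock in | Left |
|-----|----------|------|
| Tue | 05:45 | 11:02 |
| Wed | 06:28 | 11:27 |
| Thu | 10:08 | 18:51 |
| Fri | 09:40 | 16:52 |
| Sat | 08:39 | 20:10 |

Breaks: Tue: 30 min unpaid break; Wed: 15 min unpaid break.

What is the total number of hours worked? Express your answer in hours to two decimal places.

Tue: 05:45–11:02 = 5 h 17 min; less 30 min break → 4 h 47 min
Wed: 06:28–11:27 = 4 h 59 min; less 15 min break → 4 h 44 min
Thu: 10:08–18:51 = 8 h 43 min
Fri: 09:40–16:52 = 7 h 12 min
Sat: 08:39–20:10 = 11 h 31 min
Total: 4 h 47 min + 4 h 44 min + 8 h 43 min + 7 h 12 min + 11 h 31 min = 36 h 57 min.

36.95 hours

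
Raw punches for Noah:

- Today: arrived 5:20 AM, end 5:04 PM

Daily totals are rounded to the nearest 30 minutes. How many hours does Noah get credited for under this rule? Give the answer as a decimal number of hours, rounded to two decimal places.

Today: 5:20 AM–5:04 PM = 11 h 44 min → rounds to 11 h 30 min

11.50 hours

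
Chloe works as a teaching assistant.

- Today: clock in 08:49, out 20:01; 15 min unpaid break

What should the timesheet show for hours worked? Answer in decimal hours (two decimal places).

10.95 hours

Today: 08:49–20:01 = 11 h 12 min; less 15 min break → 10 h 57 min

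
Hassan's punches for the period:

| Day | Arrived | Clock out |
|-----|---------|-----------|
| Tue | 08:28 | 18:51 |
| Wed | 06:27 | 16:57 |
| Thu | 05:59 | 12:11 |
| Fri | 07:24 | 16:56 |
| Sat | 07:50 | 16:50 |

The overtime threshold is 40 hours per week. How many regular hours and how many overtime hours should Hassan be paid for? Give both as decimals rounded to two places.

Tue: 08:28–18:51 = 10 h 23 min
Wed: 06:27–16:57 = 10 h 30 min
Thu: 05:59–12:11 = 6 h 12 min
Fri: 07:24–16:56 = 9 h 32 min
Sat: 07:50–16:50 = 9 h 0 min
Total worked: 45 h 37 min = 45.62 h.
Threshold 40 h → overtime 5 h 37 min, regular 40 h 0 min.

Regular 40.00 hours, overtime 5.62 hours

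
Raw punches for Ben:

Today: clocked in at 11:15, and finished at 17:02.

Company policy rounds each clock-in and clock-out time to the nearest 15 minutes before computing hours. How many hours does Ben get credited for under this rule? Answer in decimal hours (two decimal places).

5.75 hours

Today: in 11:15→11:15, out 17:02→17:00; 5 h 45 min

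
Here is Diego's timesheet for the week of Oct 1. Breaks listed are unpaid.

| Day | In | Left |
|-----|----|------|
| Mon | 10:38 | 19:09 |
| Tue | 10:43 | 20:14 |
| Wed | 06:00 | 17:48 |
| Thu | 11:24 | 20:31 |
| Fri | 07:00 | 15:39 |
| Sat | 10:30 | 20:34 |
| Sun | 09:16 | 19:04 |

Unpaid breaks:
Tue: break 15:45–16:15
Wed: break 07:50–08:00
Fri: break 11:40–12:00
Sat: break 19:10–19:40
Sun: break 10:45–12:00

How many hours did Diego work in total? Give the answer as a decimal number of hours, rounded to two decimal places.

64.72 hours

Mon: 10:38–19:09 = 8 h 31 min
Tue: 10:43–20:14 = 9 h 31 min; less 30 min break → 9 h 1 min
Wed: 06:00–17:48 = 11 h 48 min; less 10 min break → 11 h 38 min
Thu: 11:24–20:31 = 9 h 7 min
Fri: 07:00–15:39 = 8 h 39 min; less 20 min break → 8 h 19 min
Sat: 10:30–20:34 = 10 h 4 min; less 30 min break → 9 h 34 min
Sun: 09:16–19:04 = 9 h 48 min; less 75 min break → 8 h 33 min
Total: 8 h 31 min + 9 h 1 min + 11 h 38 min + 9 h 7 min + 8 h 19 min + 9 h 34 min + 8 h 33 min = 64 h 43 min.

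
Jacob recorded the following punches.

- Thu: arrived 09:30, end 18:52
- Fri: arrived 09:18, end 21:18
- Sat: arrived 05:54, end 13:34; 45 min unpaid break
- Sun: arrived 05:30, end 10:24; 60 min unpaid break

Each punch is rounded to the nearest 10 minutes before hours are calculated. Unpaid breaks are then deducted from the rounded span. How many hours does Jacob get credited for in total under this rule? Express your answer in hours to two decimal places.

Thu: in 09:30→09:30, out 18:52→18:50; 9 h 20 min
Fri: in 09:18→09:20, out 21:18→21:20; 12 h 0 min
Sat: in 05:54→05:50, out 13:34→13:30; 7 h 40 min − 45 min = 6 h 55 min
Sun: in 05:30→05:30, out 10:24→10:20; 4 h 50 min − 60 min = 3 h 50 min
Total credited: 32 h 5 min.

32.08 hours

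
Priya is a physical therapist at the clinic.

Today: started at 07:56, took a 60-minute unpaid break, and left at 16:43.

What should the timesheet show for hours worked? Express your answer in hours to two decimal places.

7.78 hours

Today: 07:56–16:43 = 8 h 47 min; less 60 min break → 7 h 47 min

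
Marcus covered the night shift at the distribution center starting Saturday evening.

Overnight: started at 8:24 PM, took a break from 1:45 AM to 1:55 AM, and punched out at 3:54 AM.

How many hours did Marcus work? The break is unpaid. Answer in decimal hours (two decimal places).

7.33 hours

Overnight: 8:24 PM → midnight = 3 h 36 min; midnight → 3:54 AM = 3 h 54 min; span 7 h 30 min; less 10 min break → 7 h 20 min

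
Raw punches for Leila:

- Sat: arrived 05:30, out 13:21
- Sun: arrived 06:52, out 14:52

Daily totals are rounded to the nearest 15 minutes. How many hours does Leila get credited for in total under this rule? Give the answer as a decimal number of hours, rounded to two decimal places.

15.75 hours

Sat: 05:30–13:21 = 7 h 51 min → rounds to 7 h 45 min
Sun: 06:52–14:52 = 8 h 0 min → rounds to 8 h 0 min
Total credited: 15 h 45 min.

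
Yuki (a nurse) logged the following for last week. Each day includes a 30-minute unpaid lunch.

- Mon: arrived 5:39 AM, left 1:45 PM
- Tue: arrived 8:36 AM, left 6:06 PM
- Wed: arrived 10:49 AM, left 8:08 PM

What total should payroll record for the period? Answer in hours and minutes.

25 h 25 min

Mon: 5:39 AM–1:45 PM = 8 h 6 min; less 30 min break → 7 h 36 min
Tue: 8:36 AM–6:06 PM = 9 h 30 min; less 30 min break → 9 h 0 min
Wed: 10:49 AM–8:08 PM = 9 h 19 min; less 30 min break → 8 h 49 min
Total: 7 h 36 min + 9 h 0 min + 8 h 49 min = 25 h 25 min.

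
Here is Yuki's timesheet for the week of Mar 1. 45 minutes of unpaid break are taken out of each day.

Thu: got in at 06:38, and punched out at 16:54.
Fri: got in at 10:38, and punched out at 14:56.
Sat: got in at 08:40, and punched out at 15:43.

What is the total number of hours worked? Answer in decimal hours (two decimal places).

Thu: 06:38–16:54 = 10 h 16 min; less 45 min break → 9 h 31 min
Fri: 10:38–14:56 = 4 h 18 min; less 45 min break → 3 h 33 min
Sat: 08:40–15:43 = 7 h 3 min; less 45 min break → 6 h 18 min
Total: 9 h 31 min + 3 h 33 min + 6 h 18 min = 19 h 22 min.

19.37 hours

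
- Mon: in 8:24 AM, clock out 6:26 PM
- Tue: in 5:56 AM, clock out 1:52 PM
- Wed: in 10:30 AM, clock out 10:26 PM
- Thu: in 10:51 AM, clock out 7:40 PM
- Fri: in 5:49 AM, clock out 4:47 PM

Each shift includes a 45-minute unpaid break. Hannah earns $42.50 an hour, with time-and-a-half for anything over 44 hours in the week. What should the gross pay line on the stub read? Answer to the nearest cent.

Mon: 8:24 AM–6:26 PM = 10 h 2 min; less 45 min break → 9 h 17 min
Tue: 5:56 AM–1:52 PM = 7 h 56 min; less 45 min break → 7 h 11 min
Wed: 10:30 AM–10:26 PM = 11 h 56 min; less 45 min break → 11 h 11 min
Thu: 10:51 AM–7:40 PM = 8 h 49 min; less 45 min break → 8 h 4 min
Fri: 5:49 AM–4:47 PM = 10 h 58 min; less 45 min break → 10 h 13 min
Total worked: 45 h 56 min = 2756 min.
Regular 44 h 0 min = 2640 min at $42.50/h; overtime 1 h 56 min = 116 min at $63.75/h.
Pay = (2640 × $42.50 + 116 × $63.75) ÷ 60 = $1993.25.

$1993.25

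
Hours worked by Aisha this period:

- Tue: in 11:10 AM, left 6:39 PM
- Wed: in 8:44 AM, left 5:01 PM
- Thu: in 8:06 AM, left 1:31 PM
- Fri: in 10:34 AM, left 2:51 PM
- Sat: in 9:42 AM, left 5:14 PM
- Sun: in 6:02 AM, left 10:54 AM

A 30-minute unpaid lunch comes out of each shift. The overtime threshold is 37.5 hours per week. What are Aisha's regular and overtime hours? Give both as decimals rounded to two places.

Tue: 11:10 AM–6:39 PM = 7 h 29 min; less 30 min break → 6 h 59 min
Wed: 8:44 AM–5:01 PM = 8 h 17 min; less 30 min break → 7 h 47 min
Thu: 8:06 AM–1:31 PM = 5 h 25 min; less 30 min break → 4 h 55 min
Fri: 10:34 AM–2:51 PM = 4 h 17 min; less 30 min break → 3 h 47 min
Sat: 9:42 AM–5:14 PM = 7 h 32 min; less 30 min break → 7 h 2 min
Sun: 6:02 AM–10:54 AM = 4 h 52 min; less 30 min break → 4 h 22 min
Total worked: 34 h 52 min = 34.87 h.
Threshold 37.5 h → overtime 0 h 0 min, regular 34 h 52 min.

Regular 34.87 hours, overtime 0.00 hours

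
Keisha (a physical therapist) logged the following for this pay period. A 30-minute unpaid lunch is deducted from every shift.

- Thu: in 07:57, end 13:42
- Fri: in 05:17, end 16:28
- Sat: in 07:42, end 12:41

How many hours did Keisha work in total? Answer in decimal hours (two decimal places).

Thu: 07:57–13:42 = 5 h 45 min; less 30 min break → 5 h 15 min
Fri: 05:17–16:28 = 11 h 11 min; less 30 min break → 10 h 41 min
Sat: 07:42–12:41 = 4 h 59 min; less 30 min break → 4 h 29 min
Total: 5 h 15 min + 10 h 41 min + 4 h 29 min = 20 h 25 min.

20.42 hours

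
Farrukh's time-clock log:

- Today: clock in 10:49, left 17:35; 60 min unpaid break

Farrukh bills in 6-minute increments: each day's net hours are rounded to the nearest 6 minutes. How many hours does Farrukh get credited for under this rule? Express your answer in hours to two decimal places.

5.80 hours

Today: 10:49–17:35 = 6 h 46 min − 60 min = 5 h 46 min → rounds to 5 h 48 min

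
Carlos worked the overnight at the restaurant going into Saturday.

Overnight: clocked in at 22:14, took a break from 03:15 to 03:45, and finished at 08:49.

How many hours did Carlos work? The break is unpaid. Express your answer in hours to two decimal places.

Overnight: 22:14 → midnight = 1 h 46 min; midnight → 08:49 = 8 h 49 min; span 10 h 35 min; less 30 min break → 10 h 5 min

10.08 hours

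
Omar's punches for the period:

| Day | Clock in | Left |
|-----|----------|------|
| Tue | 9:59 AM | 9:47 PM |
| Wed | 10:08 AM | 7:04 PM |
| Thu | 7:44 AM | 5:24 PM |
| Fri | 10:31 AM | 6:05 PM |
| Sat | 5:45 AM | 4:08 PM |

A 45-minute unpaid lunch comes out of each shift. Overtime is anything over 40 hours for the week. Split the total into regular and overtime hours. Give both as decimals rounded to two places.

Regular 40.00 hours, overtime 4.60 hours

Tue: 9:59 AM–9:47 PM = 11 h 48 min; less 45 min break → 11 h 3 min
Wed: 10:08 AM–7:04 PM = 8 h 56 min; less 45 min break → 8 h 11 min
Thu: 7:44 AM–5:24 PM = 9 h 40 min; less 45 min break → 8 h 55 min
Fri: 10:31 AM–6:05 PM = 7 h 34 min; less 45 min break → 6 h 49 min
Sat: 5:45 AM–4:08 PM = 10 h 23 min; less 45 min break → 9 h 38 min
Total worked: 44 h 36 min = 44.60 h.
Threshold 40 h → overtime 4 h 36 min, regular 40 h 0 min.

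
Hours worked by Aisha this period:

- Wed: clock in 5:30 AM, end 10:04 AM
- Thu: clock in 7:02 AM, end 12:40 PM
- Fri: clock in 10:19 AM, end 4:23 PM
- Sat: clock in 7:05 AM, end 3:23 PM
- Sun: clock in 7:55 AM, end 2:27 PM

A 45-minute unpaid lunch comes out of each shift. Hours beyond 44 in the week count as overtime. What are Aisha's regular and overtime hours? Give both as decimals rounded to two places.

Regular 27.35 hours, overtime 0.00 hours

Wed: 5:30 AM–10:04 AM = 4 h 34 min; less 45 min break → 3 h 49 min
Thu: 7:02 AM–12:40 PM = 5 h 38 min; less 45 min break → 4 h 53 min
Fri: 10:19 AM–4:23 PM = 6 h 4 min; less 45 min break → 5 h 19 min
Sat: 7:05 AM–3:23 PM = 8 h 18 min; less 45 min break → 7 h 33 min
Sun: 7:55 AM–2:27 PM = 6 h 32 min; less 45 min break → 5 h 47 min
Total worked: 27 h 21 min = 27.35 h.
Threshold 44 h → overtime 0 h 0 min, regular 27 h 21 min.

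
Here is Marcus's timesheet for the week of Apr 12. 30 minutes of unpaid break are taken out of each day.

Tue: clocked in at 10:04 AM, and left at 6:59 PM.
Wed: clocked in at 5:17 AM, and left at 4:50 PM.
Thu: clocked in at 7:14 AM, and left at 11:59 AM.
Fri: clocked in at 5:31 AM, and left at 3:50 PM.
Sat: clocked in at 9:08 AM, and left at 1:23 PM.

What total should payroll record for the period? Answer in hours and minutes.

Tue: 10:04 AM–6:59 PM = 8 h 55 min; less 30 min break → 8 h 25 min
Wed: 5:17 AM–4:50 PM = 11 h 33 min; less 30 min break → 11 h 3 min
Thu: 7:14 AM–11:59 AM = 4 h 45 min; less 30 min break → 4 h 15 min
Fri: 5:31 AM–3:50 PM = 10 h 19 min; less 30 min break → 9 h 49 min
Sat: 9:08 AM–1:23 PM = 4 h 15 min; less 30 min break → 3 h 45 min
Total: 8 h 25 min + 11 h 3 min + 4 h 15 min + 9 h 49 min + 3 h 45 min = 37 h 17 min.

37 h 17 min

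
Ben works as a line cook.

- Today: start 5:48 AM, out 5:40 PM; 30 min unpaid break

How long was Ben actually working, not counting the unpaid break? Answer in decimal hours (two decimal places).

Today: 5:48 AM–5:40 PM = 11 h 52 min; less 30 min break → 11 h 22 min

11.37 hours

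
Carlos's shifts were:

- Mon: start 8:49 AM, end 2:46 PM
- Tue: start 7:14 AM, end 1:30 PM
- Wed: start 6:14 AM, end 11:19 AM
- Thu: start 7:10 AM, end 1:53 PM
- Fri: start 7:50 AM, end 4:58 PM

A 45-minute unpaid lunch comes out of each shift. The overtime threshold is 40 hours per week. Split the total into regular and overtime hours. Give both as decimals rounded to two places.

Regular 29.40 hours, overtime 0.00 hours

Mon: 8:49 AM–2:46 PM = 5 h 57 min; less 45 min break → 5 h 12 min
Tue: 7:14 AM–1:30 PM = 6 h 16 min; less 45 min break → 5 h 31 min
Wed: 6:14 AM–11:19 AM = 5 h 5 min; less 45 min break → 4 h 20 min
Thu: 7:10 AM–1:53 PM = 6 h 43 min; less 45 min break → 5 h 58 min
Fri: 7:50 AM–4:58 PM = 9 h 8 min; less 45 min break → 8 h 23 min
Total worked: 29 h 24 min = 29.40 h.
Threshold 40 h → overtime 0 h 0 min, regular 29 h 24 min.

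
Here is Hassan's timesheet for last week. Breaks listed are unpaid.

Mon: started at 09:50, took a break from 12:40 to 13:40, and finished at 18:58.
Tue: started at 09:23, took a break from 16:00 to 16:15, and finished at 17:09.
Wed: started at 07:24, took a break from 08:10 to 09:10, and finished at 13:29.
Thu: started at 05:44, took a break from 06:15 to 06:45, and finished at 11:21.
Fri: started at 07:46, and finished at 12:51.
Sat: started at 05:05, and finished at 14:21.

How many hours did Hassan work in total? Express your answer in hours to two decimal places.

Mon: 09:50–18:58 = 9 h 8 min; less 60 min break → 8 h 8 min
Tue: 09:23–17:09 = 7 h 46 min; less 15 min break → 7 h 31 min
Wed: 07:24–13:29 = 6 h 5 min; less 60 min break → 5 h 5 min
Thu: 05:44–11:21 = 5 h 37 min; less 30 min break → 5 h 7 min
Fri: 07:46–12:51 = 5 h 5 min
Sat: 05:05–14:21 = 9 h 16 min
Total: 8 h 8 min + 7 h 31 min + 5 h 5 min + 5 h 7 min + 5 h 5 min + 9 h 16 min = 40 h 12 min.

40.20 hours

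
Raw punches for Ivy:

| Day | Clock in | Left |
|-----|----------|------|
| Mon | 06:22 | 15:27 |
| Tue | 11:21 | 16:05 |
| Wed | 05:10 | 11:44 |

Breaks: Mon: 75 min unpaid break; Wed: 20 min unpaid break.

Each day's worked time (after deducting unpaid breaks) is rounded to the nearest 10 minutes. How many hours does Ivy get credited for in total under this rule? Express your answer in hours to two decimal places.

Mon: 06:22–15:27 = 9 h 5 min − 75 min = 7 h 50 min → rounds to 7 h 50 min
Tue: 11:21–16:05 = 4 h 44 min → rounds to 4 h 40 min
Wed: 05:10–11:44 = 6 h 34 min − 20 min = 6 h 14 min → rounds to 6 h 10 min
Total credited: 18 h 40 min.

18.67 hours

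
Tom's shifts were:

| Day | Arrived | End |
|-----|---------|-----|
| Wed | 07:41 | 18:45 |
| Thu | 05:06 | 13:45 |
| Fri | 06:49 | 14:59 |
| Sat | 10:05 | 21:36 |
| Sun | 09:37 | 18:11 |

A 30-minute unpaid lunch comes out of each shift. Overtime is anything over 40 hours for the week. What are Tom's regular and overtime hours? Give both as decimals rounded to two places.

Wed: 07:41–18:45 = 11 h 4 min; less 30 min break → 10 h 34 min
Thu: 05:06–13:45 = 8 h 39 min; less 30 min break → 8 h 9 min
Fri: 06:49–14:59 = 8 h 10 min; less 30 min break → 7 h 40 min
Sat: 10:05–21:36 = 11 h 31 min; less 30 min break → 11 h 1 min
Sun: 09:37–18:11 = 8 h 34 min; less 30 min break → 8 h 4 min
Total worked: 45 h 28 min = 45.47 h.
Threshold 40 h → overtime 5 h 28 min, regular 40 h 0 min.

Regular 40.00 hours, overtime 5.47 hours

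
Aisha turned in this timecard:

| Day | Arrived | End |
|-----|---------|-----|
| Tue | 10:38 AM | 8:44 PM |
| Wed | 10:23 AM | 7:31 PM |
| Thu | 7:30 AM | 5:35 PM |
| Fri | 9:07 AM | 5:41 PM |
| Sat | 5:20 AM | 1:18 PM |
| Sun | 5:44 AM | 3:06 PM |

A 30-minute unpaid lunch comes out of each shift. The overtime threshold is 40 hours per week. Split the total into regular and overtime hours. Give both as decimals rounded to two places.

Tue: 10:38 AM–8:44 PM = 10 h 6 min; less 30 min break → 9 h 36 min
Wed: 10:23 AM–7:31 PM = 9 h 8 min; less 30 min break → 8 h 38 min
Thu: 7:30 AM–5:35 PM = 10 h 5 min; less 30 min break → 9 h 35 min
Fri: 9:07 AM–5:41 PM = 8 h 34 min; less 30 min break → 8 h 4 min
Sat: 5:20 AM–1:18 PM = 7 h 58 min; less 30 min break → 7 h 28 min
Sun: 5:44 AM–3:06 PM = 9 h 22 min; less 30 min break → 8 h 52 min
Total worked: 52 h 13 min = 52.22 h.
Threshold 40 h → overtime 12 h 13 min, regular 40 h 0 min.

Regular 40.00 hours, overtime 12.22 hours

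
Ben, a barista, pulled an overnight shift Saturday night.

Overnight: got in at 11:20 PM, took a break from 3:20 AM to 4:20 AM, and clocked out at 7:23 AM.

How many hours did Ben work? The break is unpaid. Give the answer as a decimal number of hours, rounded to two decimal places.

7.05 hours

Overnight: 11:20 PM → midnight = 0 h 40 min; midnight → 7:23 AM = 7 h 23 min; span 8 h 3 min; less 60 min break → 7 h 3 min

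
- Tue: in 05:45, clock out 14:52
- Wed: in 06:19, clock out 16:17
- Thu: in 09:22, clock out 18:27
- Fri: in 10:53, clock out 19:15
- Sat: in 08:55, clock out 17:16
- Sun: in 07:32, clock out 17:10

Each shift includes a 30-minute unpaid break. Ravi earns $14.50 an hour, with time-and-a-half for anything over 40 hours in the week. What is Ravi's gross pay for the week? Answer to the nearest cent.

Tue: 05:45–14:52 = 9 h 7 min; less 30 min break → 8 h 37 min
Wed: 06:19–16:17 = 9 h 58 min; less 30 min break → 9 h 28 min
Thu: 09:22–18:27 = 9 h 5 min; less 30 min break → 8 h 35 min
Fri: 10:53–19:15 = 8 h 22 min; less 30 min break → 7 h 52 min
Sat: 08:55–17:16 = 8 h 21 min; less 30 min break → 7 h 51 min
Sun: 07:32–17:10 = 9 h 38 min; less 30 min break → 9 h 8 min
Total worked: 51 h 31 min = 3091 min.
Regular 40 h 0 min = 2400 min at $14.50/h; overtime 11 h 31 min = 691 min at $21.75/h.
Pay = (2400 × $14.50 + 691 × $21.75) ÷ 60 = $830.49.

$830.49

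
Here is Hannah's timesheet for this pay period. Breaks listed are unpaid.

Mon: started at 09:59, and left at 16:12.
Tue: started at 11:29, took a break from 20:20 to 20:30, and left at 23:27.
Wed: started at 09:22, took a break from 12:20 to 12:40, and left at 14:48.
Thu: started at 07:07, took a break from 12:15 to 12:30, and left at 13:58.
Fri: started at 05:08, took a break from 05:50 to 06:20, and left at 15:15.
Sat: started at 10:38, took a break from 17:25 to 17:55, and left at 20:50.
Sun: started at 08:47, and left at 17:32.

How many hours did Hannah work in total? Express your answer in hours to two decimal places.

57.78 hours

Mon: 09:59–16:12 = 6 h 13 min
Tue: 11:29–23:27 = 11 h 58 min; less 10 min break → 11 h 48 min
Wed: 09:22–14:48 = 5 h 26 min; less 20 min break → 5 h 6 min
Thu: 07:07–13:58 = 6 h 51 min; less 15 min break → 6 h 36 min
Fri: 05:08–15:15 = 10 h 7 min; less 30 min break → 9 h 37 min
Sat: 10:38–20:50 = 10 h 12 min; less 30 min break → 9 h 42 min
Sun: 08:47–17:32 = 8 h 45 min
Total: 6 h 13 min + 11 h 48 min + 5 h 6 min + 6 h 36 min + 9 h 37 min + 9 h 42 min + 8 h 45 min = 57 h 47 min.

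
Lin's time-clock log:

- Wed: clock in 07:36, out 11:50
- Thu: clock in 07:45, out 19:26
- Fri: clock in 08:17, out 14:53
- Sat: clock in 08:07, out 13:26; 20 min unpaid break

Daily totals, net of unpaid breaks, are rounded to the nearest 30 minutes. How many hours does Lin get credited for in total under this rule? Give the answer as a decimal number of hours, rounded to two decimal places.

Wed: 07:36–11:50 = 4 h 14 min → rounds to 4 h 0 min
Thu: 07:45–19:26 = 11 h 41 min → rounds to 11 h 30 min
Fri: 08:17–14:53 = 6 h 36 min → rounds to 6 h 30 min
Sat: 08:07–13:26 = 5 h 19 min − 20 min = 4 h 59 min → rounds to 5 h 0 min
Total credited: 27 h 0 min.

27.00 hours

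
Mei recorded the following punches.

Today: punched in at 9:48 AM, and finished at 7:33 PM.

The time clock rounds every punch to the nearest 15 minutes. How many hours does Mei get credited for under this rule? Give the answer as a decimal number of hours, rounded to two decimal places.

9.75 hours

Today: in 9:48 AM→9:45 AM, out 7:33 PM→7:30 PM; 9 h 45 min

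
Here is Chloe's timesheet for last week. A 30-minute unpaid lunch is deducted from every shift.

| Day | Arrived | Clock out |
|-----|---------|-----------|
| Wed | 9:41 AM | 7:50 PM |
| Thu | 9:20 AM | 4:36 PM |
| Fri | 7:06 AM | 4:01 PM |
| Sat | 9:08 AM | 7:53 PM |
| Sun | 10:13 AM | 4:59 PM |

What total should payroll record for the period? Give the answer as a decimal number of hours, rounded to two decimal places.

Wed: 9:41 AM–7:50 PM = 10 h 9 min; less 30 min break → 9 h 39 min
Thu: 9:20 AM–4:36 PM = 7 h 16 min; less 30 min break → 6 h 46 min
Fri: 7:06 AM–4:01 PM = 8 h 55 min; less 30 min break → 8 h 25 min
Sat: 9:08 AM–7:53 PM = 10 h 45 min; less 30 min break → 10 h 15 min
Sun: 10:13 AM–4:59 PM = 6 h 46 min; less 30 min break → 6 h 16 min
Total: 9 h 39 min + 6 h 46 min + 8 h 25 min + 10 h 15 min + 6 h 16 min = 41 h 21 min.

41.35 hours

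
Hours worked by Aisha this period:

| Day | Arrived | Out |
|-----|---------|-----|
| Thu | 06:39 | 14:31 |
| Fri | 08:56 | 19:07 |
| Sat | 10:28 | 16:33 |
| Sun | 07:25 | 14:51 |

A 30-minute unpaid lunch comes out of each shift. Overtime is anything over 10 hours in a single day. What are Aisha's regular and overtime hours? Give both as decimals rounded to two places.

Thu: 06:39–14:31 = 7 h 52 min; less 30 min break → 7 h 22 min
Fri: 08:56–19:07 = 10 h 11 min; less 30 min break → 9 h 41 min
Sat: 10:28–16:33 = 6 h 5 min; less 30 min break → 5 h 35 min
Sun: 07:25–14:51 = 7 h 26 min; less 30 min break → 6 h 56 min
Thu reg 7 h 22 min / OT 0 h 0 min; Fri reg 9 h 41 min / OT 0 h 0 min; Sat reg 5 h 35 min / OT 0 h 0 min; Sun reg 6 h 56 min / OT 0 h 0 min.
Totals: regular 29 h 34 min, overtime 0 h 0 min.

Regular 29.57 hours, overtime 0.00 hours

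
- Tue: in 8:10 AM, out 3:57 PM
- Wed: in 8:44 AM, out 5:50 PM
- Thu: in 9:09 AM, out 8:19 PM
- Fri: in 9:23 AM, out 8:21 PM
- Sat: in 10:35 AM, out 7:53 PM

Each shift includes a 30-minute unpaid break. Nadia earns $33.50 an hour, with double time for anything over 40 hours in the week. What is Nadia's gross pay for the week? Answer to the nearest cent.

$1729.72

Tue: 8:10 AM–3:57 PM = 7 h 47 min; less 30 min break → 7 h 17 min
Wed: 8:44 AM–5:50 PM = 9 h 6 min; less 30 min break → 8 h 36 min
Thu: 9:09 AM–8:19 PM = 11 h 10 min; less 30 min break → 10 h 40 min
Fri: 9:23 AM–8:21 PM = 10 h 58 min; less 30 min break → 10 h 28 min
Sat: 10:35 AM–7:53 PM = 9 h 18 min; less 30 min break → 8 h 48 min
Total worked: 45 h 49 min = 2749 min.
Regular 40 h 0 min = 2400 min at $33.50/h; overtime 5 h 49 min = 349 min at $67.00/h.
Pay = (2400 × $33.50 + 349 × $67.00) ÷ 60 = $1729.72.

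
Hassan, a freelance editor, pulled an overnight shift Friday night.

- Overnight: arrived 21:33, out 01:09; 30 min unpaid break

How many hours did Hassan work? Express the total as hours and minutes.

3 h 6 min

Overnight: 21:33 → midnight = 2 h 27 min; midnight → 01:09 = 1 h 9 min; span 3 h 36 min; less 30 min break → 3 h 6 min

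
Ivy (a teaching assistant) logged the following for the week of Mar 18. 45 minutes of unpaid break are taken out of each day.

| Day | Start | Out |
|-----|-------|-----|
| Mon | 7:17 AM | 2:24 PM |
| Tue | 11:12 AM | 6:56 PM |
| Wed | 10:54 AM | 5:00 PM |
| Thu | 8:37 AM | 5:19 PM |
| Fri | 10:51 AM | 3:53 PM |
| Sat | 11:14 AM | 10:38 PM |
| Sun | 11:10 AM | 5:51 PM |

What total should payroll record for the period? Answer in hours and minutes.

47 h 31 min

Mon: 7:17 AM–2:24 PM = 7 h 7 min; less 45 min break → 6 h 22 min
Tue: 11:12 AM–6:56 PM = 7 h 44 min; less 45 min break → 6 h 59 min
Wed: 10:54 AM–5:00 PM = 6 h 6 min; less 45 min break → 5 h 21 min
Thu: 8:37 AM–5:19 PM = 8 h 42 min; less 45 min break → 7 h 57 min
Fri: 10:51 AM–3:53 PM = 5 h 2 min; less 45 min break → 4 h 17 min
Sat: 11:14 AM–10:38 PM = 11 h 24 min; less 45 min break → 10 h 39 min
Sun: 11:10 AM–5:51 PM = 6 h 41 min; less 45 min break → 5 h 56 min
Total: 6 h 22 min + 6 h 59 min + 5 h 21 min + 7 h 57 min + 4 h 17 min + 10 h 39 min + 5 h 56 min = 47 h 31 min.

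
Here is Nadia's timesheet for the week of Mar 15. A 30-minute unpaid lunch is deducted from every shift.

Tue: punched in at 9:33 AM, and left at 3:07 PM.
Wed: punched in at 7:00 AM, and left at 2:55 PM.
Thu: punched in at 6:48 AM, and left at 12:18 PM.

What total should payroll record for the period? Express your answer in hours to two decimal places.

Tue: 9:33 AM–3:07 PM = 5 h 34 min; less 30 min break → 5 h 4 min
Wed: 7:00 AM–2:55 PM = 7 h 55 min; less 30 min break → 7 h 25 min
Thu: 6:48 AM–12:18 PM = 5 h 30 min; less 30 min break → 5 h 0 min
Total: 5 h 4 min + 7 h 25 min + 5 h 0 min = 17 h 29 min.

17.48 hours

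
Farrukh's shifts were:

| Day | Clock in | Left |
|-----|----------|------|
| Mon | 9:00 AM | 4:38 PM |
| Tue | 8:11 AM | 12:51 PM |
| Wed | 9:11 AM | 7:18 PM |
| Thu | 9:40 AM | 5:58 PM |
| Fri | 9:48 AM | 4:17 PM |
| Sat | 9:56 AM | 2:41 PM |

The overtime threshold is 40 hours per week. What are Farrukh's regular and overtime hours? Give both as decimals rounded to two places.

Mon: 9:00 AM–4:38 PM = 7 h 38 min
Tue: 8:11 AM–12:51 PM = 4 h 40 min
Wed: 9:11 AM–7:18 PM = 10 h 7 min
Thu: 9:40 AM–5:58 PM = 8 h 18 min
Fri: 9:48 AM–4:17 PM = 6 h 29 min
Sat: 9:56 AM–2:41 PM = 4 h 45 min
Total worked: 41 h 57 min = 41.95 h.
Threshold 40 h → overtime 1 h 57 min, regular 40 h 0 min.

Regular 40.00 hours, overtime 1.95 hours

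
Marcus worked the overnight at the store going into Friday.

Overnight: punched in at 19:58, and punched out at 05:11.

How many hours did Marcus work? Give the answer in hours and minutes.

9 h 13 min

Overnight: 19:58 → midnight = 4 h 2 min; midnight → 05:11 = 5 h 11 min; span 9 h 13 min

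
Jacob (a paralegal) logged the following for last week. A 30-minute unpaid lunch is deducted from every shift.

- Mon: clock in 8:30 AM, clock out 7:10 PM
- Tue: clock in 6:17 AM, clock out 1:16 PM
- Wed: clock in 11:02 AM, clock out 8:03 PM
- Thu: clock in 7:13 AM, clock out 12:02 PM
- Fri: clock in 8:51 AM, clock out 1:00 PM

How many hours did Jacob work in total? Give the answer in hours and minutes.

Mon: 8:30 AM–7:10 PM = 10 h 40 min; less 30 min break → 10 h 10 min
Tue: 6:17 AM–1:16 PM = 6 h 59 min; less 30 min break → 6 h 29 min
Wed: 11:02 AM–8:03 PM = 9 h 1 min; less 30 min break → 8 h 31 min
Thu: 7:13 AM–12:02 PM = 4 h 49 min; less 30 min break → 4 h 19 min
Fri: 8:51 AM–1:00 PM = 4 h 9 min; less 30 min break → 3 h 39 min
Total: 10 h 10 min + 6 h 29 min + 8 h 31 min + 4 h 19 min + 3 h 39 min = 33 h 8 min.

33 h 8 min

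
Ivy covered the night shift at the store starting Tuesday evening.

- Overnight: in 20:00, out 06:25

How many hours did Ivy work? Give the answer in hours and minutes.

Overnight: 20:00 → midnight = 4 h 0 min; midnight → 06:25 = 6 h 25 min; span 10 h 25 min

10 h 25 min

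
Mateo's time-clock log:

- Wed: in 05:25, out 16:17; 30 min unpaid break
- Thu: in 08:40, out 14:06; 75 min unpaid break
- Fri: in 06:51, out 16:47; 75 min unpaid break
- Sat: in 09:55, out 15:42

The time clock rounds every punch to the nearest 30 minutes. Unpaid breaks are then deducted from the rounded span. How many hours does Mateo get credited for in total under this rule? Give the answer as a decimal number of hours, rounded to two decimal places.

Wed: in 05:25→05:30, out 16:17→16:30; 11 h 0 min − 30 min = 10 h 30 min
Thu: in 08:40→08:30, out 14:06→14:00; 5 h 30 min − 75 min = 4 h 15 min
Fri: in 06:51→07:00, out 16:47→17:00; 10 h 0 min − 75 min = 8 h 45 min
Sat: in 09:55→10:00, out 15:42→15:30; 5 h 30 min
Total credited: 29 h 0 min.

29.00 hours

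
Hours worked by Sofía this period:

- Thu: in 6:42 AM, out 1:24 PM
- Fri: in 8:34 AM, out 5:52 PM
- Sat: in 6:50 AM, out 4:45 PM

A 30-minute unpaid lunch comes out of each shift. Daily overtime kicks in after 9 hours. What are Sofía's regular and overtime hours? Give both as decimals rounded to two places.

Regular 24.00 hours, overtime 0.42 hours

Thu: 6:42 AM–1:24 PM = 6 h 42 min; less 30 min break → 6 h 12 min
Fri: 8:34 AM–5:52 PM = 9 h 18 min; less 30 min break → 8 h 48 min
Sat: 6:50 AM–4:45 PM = 9 h 55 min; less 30 min break → 9 h 25 min
Thu reg 6 h 12 min / OT 0 h 0 min; Fri reg 8 h 48 min / OT 0 h 0 min; Sat reg 9 h 0 min / OT 0 h 25 min.
Totals: regular 24 h 0 min, overtime 0 h 25 min.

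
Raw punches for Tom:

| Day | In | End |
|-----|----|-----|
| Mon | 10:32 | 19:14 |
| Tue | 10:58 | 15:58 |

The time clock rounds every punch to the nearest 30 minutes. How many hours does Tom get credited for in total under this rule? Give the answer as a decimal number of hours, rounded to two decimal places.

13.50 hours

Mon: in 10:32→10:30, out 19:14→19:00; 8 h 30 min
Tue: in 10:58→11:00, out 15:58→16:00; 5 h 0 min
Total credited: 13 h 30 min.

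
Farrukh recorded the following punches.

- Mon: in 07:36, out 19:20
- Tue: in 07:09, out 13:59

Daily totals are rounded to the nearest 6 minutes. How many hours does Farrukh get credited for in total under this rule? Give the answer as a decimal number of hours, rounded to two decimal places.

Mon: 07:36–19:20 = 11 h 44 min → rounds to 11 h 42 min
Tue: 07:09–13:59 = 6 h 50 min → rounds to 6 h 48 min
Total credited: 18 h 30 min.

18.50 hours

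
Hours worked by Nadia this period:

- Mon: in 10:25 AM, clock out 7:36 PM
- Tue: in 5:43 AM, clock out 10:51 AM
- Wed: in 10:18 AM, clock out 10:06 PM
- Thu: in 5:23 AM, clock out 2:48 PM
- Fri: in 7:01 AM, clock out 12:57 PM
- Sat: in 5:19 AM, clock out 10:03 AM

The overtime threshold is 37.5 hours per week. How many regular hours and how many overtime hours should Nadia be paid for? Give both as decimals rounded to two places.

Mon: 10:25 AM–7:36 PM = 9 h 11 min
Tue: 5:43 AM–10:51 AM = 5 h 8 min
Wed: 10:18 AM–10:06 PM = 11 h 48 min
Thu: 5:23 AM–2:48 PM = 9 h 25 min
Fri: 7:01 AM–12:57 PM = 5 h 56 min
Sat: 5:19 AM–10:03 AM = 4 h 44 min
Total worked: 46 h 12 min = 46.20 h.
Threshold 37.5 h → overtime 8 h 42 min, regular 37 h 30 min.

Regular 37.50 hours, overtime 8.70 hours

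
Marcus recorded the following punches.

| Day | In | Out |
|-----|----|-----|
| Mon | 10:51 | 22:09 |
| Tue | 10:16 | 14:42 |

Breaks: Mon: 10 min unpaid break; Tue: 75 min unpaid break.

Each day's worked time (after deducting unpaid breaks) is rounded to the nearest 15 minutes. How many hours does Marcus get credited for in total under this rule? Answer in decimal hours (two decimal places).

Mon: 10:51–22:09 = 11 h 18 min − 10 min = 11 h 8 min → rounds to 11 h 15 min
Tue: 10:16–14:42 = 4 h 26 min − 75 min = 3 h 11 min → rounds to 3 h 15 min
Total credited: 14 h 30 min.

14.50 hours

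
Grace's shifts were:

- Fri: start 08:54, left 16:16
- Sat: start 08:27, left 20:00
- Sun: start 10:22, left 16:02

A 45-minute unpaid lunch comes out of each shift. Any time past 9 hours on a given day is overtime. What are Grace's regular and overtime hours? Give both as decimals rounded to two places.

Regular 20.53 hours, overtime 1.80 hours

Fri: 08:54–16:16 = 7 h 22 min; less 45 min break → 6 h 37 min
Sat: 08:27–20:00 = 11 h 33 min; less 45 min break → 10 h 48 min
Sun: 10:22–16:02 = 5 h 40 min; less 45 min break → 4 h 55 min
Fri reg 6 h 37 min / OT 0 h 0 min; Sat reg 9 h 0 min / OT 1 h 48 min; Sun reg 4 h 55 min / OT 0 h 0 min.
Totals: regular 20 h 32 min, overtime 1 h 48 min.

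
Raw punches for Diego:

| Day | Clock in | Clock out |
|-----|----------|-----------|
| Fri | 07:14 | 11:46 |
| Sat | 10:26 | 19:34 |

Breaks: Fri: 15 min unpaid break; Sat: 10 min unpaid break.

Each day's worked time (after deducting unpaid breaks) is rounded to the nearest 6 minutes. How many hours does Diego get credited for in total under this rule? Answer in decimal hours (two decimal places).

Fri: 07:14–11:46 = 4 h 32 min − 15 min = 4 h 17 min → rounds to 4 h 18 min
Sat: 10:26–19:34 = 9 h 8 min − 10 min = 8 h 58 min → rounds to 9 h 0 min
Total credited: 13 h 18 min.

13.30 hours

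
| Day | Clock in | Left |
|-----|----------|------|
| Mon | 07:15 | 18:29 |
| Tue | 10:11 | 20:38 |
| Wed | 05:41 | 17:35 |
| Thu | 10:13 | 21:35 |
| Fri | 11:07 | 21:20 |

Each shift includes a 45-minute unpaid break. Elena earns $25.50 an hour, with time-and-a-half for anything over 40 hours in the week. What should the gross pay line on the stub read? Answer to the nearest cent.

Mon: 07:15–18:29 = 11 h 14 min; less 45 min break → 10 h 29 min
Tue: 10:11–20:38 = 10 h 27 min; less 45 min break → 9 h 42 min
Wed: 05:41–17:35 = 11 h 54 min; less 45 min break → 11 h 9 min
Thu: 10:13–21:35 = 11 h 22 min; less 45 min break → 10 h 37 min
Fri: 11:07–21:20 = 10 h 13 min; less 45 min break → 9 h 28 min
Total worked: 51 h 25 min = 3085 min.
Regular 40 h 0 min = 2400 min at $25.50/h; overtime 11 h 25 min = 685 min at $38.25/h.
Pay = (2400 × $25.50 + 685 × $38.25) ÷ 60 = $1456.69.

$1456.69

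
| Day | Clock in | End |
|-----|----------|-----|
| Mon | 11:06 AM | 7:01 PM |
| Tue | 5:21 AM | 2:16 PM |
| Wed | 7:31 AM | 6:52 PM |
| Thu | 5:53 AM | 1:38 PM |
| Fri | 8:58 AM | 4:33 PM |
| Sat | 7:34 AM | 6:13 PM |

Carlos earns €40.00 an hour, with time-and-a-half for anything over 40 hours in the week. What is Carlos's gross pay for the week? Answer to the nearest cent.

€2450.00

Mon: 11:06 AM–7:01 PM = 7 h 55 min
Tue: 5:21 AM–2:16 PM = 8 h 55 min
Wed: 7:31 AM–6:52 PM = 11 h 21 min
Thu: 5:53 AM–1:38 PM = 7 h 45 min
Fri: 8:58 AM–4:33 PM = 7 h 35 min
Sat: 7:34 AM–6:13 PM = 10 h 39 min
Total worked: 54 h 10 min = 3250 min.
Regular 40 h 0 min = 2400 min at €40.00/h; overtime 14 h 10 min = 850 min at €60.00/h.
Pay = (2400 × €40.00 + 850 × €60.00) ÷ 60 = €2450.00.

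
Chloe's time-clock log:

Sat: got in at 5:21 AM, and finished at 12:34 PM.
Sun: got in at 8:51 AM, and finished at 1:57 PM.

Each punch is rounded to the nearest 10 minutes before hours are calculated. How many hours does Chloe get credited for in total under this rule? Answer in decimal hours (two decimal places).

Sat: in 5:21 AM→5:20 AM, out 12:34 PM→12:30 PM; 7 h 10 min
Sun: in 8:51 AM→8:50 AM, out 1:57 PM→2:00 PM; 5 h 10 min
Total credited: 12 h 20 min.

12.33 hours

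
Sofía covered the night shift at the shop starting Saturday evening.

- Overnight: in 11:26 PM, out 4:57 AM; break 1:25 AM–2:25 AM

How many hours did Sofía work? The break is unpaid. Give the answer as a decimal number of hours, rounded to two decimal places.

Overnight: 11:26 PM → midnight = 0 h 34 min; midnight → 4:57 AM = 4 h 57 min; span 5 h 31 min; less 60 min break → 4 h 31 min

4.52 hours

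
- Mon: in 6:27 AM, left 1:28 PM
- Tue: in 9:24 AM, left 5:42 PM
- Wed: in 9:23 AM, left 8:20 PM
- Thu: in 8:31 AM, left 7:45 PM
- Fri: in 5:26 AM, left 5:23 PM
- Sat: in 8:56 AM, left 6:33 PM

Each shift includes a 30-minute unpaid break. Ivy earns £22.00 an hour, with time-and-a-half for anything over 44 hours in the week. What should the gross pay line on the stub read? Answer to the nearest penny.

Mon: 6:27 AM–1:28 PM = 7 h 1 min; less 30 min break → 6 h 31 min
Tue: 9:24 AM–5:42 PM = 8 h 18 min; less 30 min break → 7 h 48 min
Wed: 9:23 AM–8:20 PM = 10 h 57 min; less 30 min break → 10 h 27 min
Thu: 8:31 AM–7:45 PM = 11 h 14 min; less 30 min break → 10 h 44 min
Fri: 5:26 AM–5:23 PM = 11 h 57 min; less 30 min break → 11 h 27 min
Sat: 8:56 AM–6:33 PM = 9 h 37 min; less 30 min break → 9 h 7 min
Total worked: 56 h 4 min = 3364 min.
Regular 44 h 0 min = 2640 min at £22.00/h; overtime 12 h 4 min = 724 min at £33.00/h.
Pay = (2640 × £22.00 + 724 × £33.00) ÷ 60 = £1366.20.

£1366.20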